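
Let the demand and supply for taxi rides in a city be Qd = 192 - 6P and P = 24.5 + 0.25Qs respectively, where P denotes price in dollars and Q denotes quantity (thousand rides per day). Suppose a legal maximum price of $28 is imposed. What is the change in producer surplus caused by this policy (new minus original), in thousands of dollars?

-16

Rearranging supply gives Qs = 4P - 98. Setting quantity demanded equal to quantity supplied, 192 - 6P = 4P - 98, gives P* = 29 and Q* = 18.
Since 28 < 29, the ceiling is binding.
At P = 28: Qd = 192 - 6·28 = 24 and Qs = 4·28 - 98 = 14.
Producer surplus without the control is ½ · (29 - 24.5) · 18 = 40.5.
With the ceiling, producers sell 14 units at 28, so PS = ½ · (28 - 24.5) · 14 = 24.5.
Change in producer surplus = 24.5 - 40.5 = -16.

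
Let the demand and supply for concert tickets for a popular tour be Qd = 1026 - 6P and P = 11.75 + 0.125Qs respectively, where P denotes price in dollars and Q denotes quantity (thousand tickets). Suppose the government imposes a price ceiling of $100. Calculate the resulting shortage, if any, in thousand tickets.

Rearranging supply gives Qs = 8P - 94. Setting quantity demanded equal to quantity supplied, 1026 - 6P = 8P - 94, gives P* = 80 and Q* = 546.
The ceiling of 100 is above the equilibrium price 80, so it is not binding; the market clears at P* = 80, Q* = 546.
Since the control does not bind, there is no shortage.

0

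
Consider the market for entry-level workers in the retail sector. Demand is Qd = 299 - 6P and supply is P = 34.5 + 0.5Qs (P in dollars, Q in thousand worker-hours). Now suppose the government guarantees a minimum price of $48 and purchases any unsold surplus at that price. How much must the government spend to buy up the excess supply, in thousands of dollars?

768

Rearranging supply gives Qs = 2P - 69. In a free market, 299 - 6P = 2P - 69 gives the equilibrium P* = 46, Q* = 23.
Because the floor (48) lies above the market-clearing price, it is binding.
At P = 48: Qd = 299 - 6·48 = 11 and Qs = 2·48 - 69 = 27.
Surplus = Qs - Qd = 16.
Government expenditure = surplus × support price = 16 × 48 = 768.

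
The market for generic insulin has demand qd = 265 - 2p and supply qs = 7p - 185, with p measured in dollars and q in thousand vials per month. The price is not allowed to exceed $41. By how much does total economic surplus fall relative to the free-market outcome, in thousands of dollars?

1275.75

In a free market, 265 - 2p = 7p - 185 gives the equilibrium p* = 50, q* = 165.
Because the ceiling (41) lies below the market-clearing price, it is binding.
At p = 41: qd = 265 - 2·41 = 183 and qs = 7·41 - 185 = 102.
Quantity traded falls to 102. At q = 102 the demand price is (265 - 102)/2 = 81.5 and the supply price is (185 + 102)/7 = 41.
Deadweight loss = ½ · (81.5 - 41) · (165 - 102) = ½ · 40.5 · 63 = 1275.75.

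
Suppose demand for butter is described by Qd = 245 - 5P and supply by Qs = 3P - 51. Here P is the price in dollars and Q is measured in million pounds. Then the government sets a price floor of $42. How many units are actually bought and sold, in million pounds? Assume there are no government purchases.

Equilibrium: 245 - 5P = 3P - 51, so 296 = 8P and P* = 37, Q* = 60.
Since 42 > 37, the floor is binding.
At P = 42: Qd = 245 - 5·42 = 35 and Qs = 3·42 - 51 = 75.
The quantity actually transacted is the short side, demand: 35.

35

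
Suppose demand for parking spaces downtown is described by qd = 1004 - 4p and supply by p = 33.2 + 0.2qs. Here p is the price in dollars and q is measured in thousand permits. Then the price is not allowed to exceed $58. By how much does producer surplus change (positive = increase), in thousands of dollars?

-21888

Rearranging supply gives qs = 5p - 166. Setting quantity demanded equal to quantity supplied, 1004 - 4p = 5p - 166, gives p* = 130 and q* = 484.
Since 58 < 130, the ceiling is binding.
At p = 58: qd = 1004 - 4·58 = 772 and qs = 5·58 - 166 = 124.
Producer surplus without the control is ½ · (130 - 33.2) · 484 = 23425.6.
With the ceiling, producers sell 124 units at 58, so PS = ½ · (58 - 33.2) · 124 = 1537.6.
Change in producer surplus = 1537.6 - 23425.6 = -21888.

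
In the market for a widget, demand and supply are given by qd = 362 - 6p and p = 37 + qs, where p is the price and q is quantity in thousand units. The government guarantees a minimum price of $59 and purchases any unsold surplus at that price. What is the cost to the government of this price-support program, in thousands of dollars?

826

Rearranging supply gives qs = p - 37. Setting quantity demanded equal to quantity supplied, 362 - 6p = p - 37, gives p* = 57 and q* = 20.
Because the floor (59) lies above the market-clearing price, it is binding.
At p = 59: qd = 362 - 6·59 = 8 and qs = 59 - 37 = 22.
Surplus = qs - qd = 14.
Government expenditure = surplus × support price = 14 × 59 = 826.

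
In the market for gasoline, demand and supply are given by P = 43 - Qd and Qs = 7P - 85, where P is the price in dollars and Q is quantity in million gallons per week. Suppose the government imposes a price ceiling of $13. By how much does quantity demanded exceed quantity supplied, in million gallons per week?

24

Rearranging demand gives Qd = 43 - P. In a free market, 43 - P = 7P - 85 gives the equilibrium P* = 16, Q* = 27.
Since 13 < 16, the ceiling is binding.
At P = 13: Qd = 43 - 13 = 30 and Qs = 7·13 - 85 = 6.
Shortage = Qd - Qs = 30 - 6 = 24.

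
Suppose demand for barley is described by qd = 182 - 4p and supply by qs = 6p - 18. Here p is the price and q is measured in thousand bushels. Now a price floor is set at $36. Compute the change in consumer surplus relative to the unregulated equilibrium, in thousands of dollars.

-1120

Without the control the market clears where 182 - 4p = 6p - 18, i.e. p* = 20 and q* = 102.
Since 36 > 20, the floor is binding.
At p = 36: qd = 182 - 4·36 = 38 and qs = 6·36 - 18 = 198.
Consumer surplus without the control is ½ · (45.5 - 20) · 102 = 1300.5.
With the floor, consumers buy 38 units at 36, so CS = ½ · (45.5 - 36) · 38 = 180.5.
Change in consumer surplus = 180.5 - 1300.5 = -1120.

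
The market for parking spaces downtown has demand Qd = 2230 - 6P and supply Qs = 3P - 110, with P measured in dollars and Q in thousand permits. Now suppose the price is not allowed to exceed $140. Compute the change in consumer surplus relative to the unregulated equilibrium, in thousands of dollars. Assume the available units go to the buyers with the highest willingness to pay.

26400

In a free market, 2230 - 6P = 3P - 110 gives the equilibrium P* = 260, Q* = 670.
The ceiling of 140 is below the equilibrium price 260, so it binds.
At P = 140: Qd = 2230 - 6·140 = 1390 and Qs = 3·140 - 110 = 310.
Consumer surplus without the control is ½ · (1115/3 - 260) · 670 = 112225/3.
With the ceiling, 310 units are sold at 140 (assume they go to the highest-value buyers). The demand price at Q = 310 is 320, so CS = ½ · [(1115/3 - 140) + (320 - 140)] · 310 = 191425/3.
Change in consumer surplus = 191425/3 - 112225/3 = 26400.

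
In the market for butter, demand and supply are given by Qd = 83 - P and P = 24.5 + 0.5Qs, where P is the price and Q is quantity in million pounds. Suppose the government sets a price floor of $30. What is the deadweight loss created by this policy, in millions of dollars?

Rearranging supply gives Qs = 2P - 49. Setting quantity demanded equal to quantity supplied, 83 - P = 2P - 49, gives P* = 44 and Q* = 39.
The floor of 30 is below the equilibrium price 44, so it is not binding; the market clears at P* = 44, Q* = 39.
Since the control does not bind, no trades are prevented and deadweight loss is zero.

0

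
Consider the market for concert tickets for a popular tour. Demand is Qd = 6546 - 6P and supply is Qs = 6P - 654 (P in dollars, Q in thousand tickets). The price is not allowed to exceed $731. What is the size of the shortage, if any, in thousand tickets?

0

In a free market, 6546 - 6P = 6P - 654 gives the equilibrium P* = 600, Q* = 2946.
Since 731 is above P* = 600, the ceiling does not bind and the free-market outcome prevails.
Since the control does not bind, there is no shortage.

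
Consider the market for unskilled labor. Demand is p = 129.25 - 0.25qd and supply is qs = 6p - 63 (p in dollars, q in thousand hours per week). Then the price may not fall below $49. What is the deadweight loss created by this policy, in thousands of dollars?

0

Rearranging demand gives qd = 517 - 4p. Without the control the market clears where 517 - 4p = 6p - 63, i.e. p* = 58 and q* = 285.
Since 49 is below p* = 58, the floor does not bind and the free-market outcome prevails.
Since the control does not bind, no trades are prevented and deadweight loss is zero.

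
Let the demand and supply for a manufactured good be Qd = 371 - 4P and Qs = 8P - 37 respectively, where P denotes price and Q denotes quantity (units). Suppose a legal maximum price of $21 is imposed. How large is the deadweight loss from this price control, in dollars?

Setting quantity demanded equal to quantity supplied, 371 - 4P = 8P - 37, gives P* = 34 and Q* = 235.
Because the ceiling (21) lies below the market-clearing price, it is binding.
At P = 21: Qd = 371 - 4·21 = 287 and Qs = 8·21 - 37 = 131.
Quantity traded falls to 131. At Q = 131 the demand price is (371 - 131)/4 = 60 and the supply price is (37 + 131)/8 = 21.
Deadweight loss = ½ · (60 - 21) · (235 - 131) = ½ · 39 · 104 = 2028.

2028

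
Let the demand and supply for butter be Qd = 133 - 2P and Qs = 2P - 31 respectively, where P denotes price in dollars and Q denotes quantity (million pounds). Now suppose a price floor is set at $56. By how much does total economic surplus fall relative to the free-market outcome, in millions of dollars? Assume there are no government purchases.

Equilibrium: 133 - 2P = 2P - 31, so 164 = 4P and P* = 41, Q* = 51.
Because the floor (56) lies above the market-clearing price, it is binding.
At P = 56: Qd = 133 - 2·56 = 21 and Qs = 2·56 - 31 = 81.
Quantity traded falls to 21. At Q = 21 the demand price is (133 - 21)/2 = 56 and the supply price is (31 + 21)/2 = 26.
Deadweight loss = ½ · (56 - 26) · (51 - 21) = ½ · 30 · 30 = 450.

450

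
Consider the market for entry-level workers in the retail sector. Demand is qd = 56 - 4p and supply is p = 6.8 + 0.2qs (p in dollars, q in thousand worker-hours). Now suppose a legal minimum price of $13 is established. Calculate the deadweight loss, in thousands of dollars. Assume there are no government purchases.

32.4

Rearranging supply gives qs = 5p - 34. Setting quantity demanded equal to quantity supplied, 56 - 4p = 5p - 34, gives p* = 10 and q* = 16.
The floor of 13 is above the equilibrium price 10, so it binds.
At p = 13: qd = 56 - 4·13 = 4 and qs = 5·13 - 34 = 31.
Quantity traded falls to 4. At q = 4 the demand price is (56 - 4)/4 = 13 and the supply price is (34 + 4)/5 = 7.6.
Deadweight loss = ½ · (13 - 7.6) · (16 - 4) = ½ · 5.4 · 12 = 32.4.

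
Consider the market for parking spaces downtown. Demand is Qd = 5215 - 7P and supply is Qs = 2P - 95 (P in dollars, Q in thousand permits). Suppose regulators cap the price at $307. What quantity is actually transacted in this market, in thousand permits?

Equilibrium: 5215 - 7P = 2P - 95, so 5310 = 9P and P* = 590, Q* = 1085.
Because the ceiling (307) lies below the market-clearing price, it is binding.
At P = 307: Qd = 5215 - 7·307 = 3066 and Qs = 2·307 - 95 = 519.
The quantity actually transacted is the short side, supply: 519.

519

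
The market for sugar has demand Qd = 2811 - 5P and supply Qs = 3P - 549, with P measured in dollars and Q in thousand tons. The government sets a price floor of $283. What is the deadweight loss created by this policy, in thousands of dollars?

Without the control the market clears where 2811 - 5P = 3P - 549, i.e. P* = 420 and Q* = 711.
The floor of 283 is below the equilibrium price 420, so it is not binding; the market clears at P* = 420, Q* = 711.
Since the control does not bind, no trades are prevented and deadweight loss is zero.

0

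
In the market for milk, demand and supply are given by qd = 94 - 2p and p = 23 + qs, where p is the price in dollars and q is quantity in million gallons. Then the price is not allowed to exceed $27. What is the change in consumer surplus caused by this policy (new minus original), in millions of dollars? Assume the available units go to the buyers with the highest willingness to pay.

Rearranging supply gives qs = p - 23. Equilibrium: 94 - 2p = p - 23, so 117 = 3p and p* = 39, q* = 16.
Because the ceiling (27) lies below the market-clearing price, it is binding.
At p = 27: qd = 94 - 2·27 = 40 and qs = 27 - 23 = 4.
Consumer surplus without the control is ½ · (47 - 39) · 16 = 64.
With the ceiling, 4 units are sold at 27 (assume they go to the highest-value buyers). The demand price at q = 4 is 45, so CS = ½ · [(47 - 27) + (45 - 27)] · 4 = 76.
Change in consumer surplus = 76 - 64 = 12.

12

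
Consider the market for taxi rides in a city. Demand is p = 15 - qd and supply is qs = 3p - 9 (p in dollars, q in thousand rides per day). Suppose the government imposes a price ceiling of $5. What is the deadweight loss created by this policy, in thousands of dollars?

6

Rearranging demand gives qd = 15 - p. Equilibrium: 15 - p = 3p - 9, so 24 = 4p and p* = 6, q* = 9.
Because the ceiling (5) lies below the market-clearing price, it is binding.
At p = 5: qd = 15 - 5 = 10 and qs = 3·5 - 9 = 6.
Quantity traded falls to 6. At q = 6 the demand price is 15 - 6 = 9 and the supply price is (9 + 6)/3 = 5.
Deadweight loss = ½ · (9 - 5) · (9 - 6) = ½ · 4 · 3 = 6.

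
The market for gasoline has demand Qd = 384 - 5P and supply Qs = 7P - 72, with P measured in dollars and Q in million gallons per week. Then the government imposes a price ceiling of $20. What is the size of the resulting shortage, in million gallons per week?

Without the control the market clears where 384 - 5P = 7P - 72, i.e. P* = 38 and Q* = 194.
The ceiling of 20 is below the equilibrium price 38, so it binds.
At P = 20: Qd = 384 - 5·20 = 284 and Qs = 7·20 - 72 = 68.
Shortage = Qd - Qs = 284 - 68 = 216.

216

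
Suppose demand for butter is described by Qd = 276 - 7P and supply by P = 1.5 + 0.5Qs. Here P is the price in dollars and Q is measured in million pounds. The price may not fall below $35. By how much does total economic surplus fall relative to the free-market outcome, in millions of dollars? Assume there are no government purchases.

Rearranging supply gives Qs = 2P - 3. Setting quantity demanded equal to quantity supplied, 276 - 7P = 2P - 3, gives P* = 31 and Q* = 59.
Because the floor (35) lies above the market-clearing price, it is binding.
At P = 35: Qd = 276 - 7·35 = 31 and Qs = 2·35 - 3 = 67.
Quantity traded falls to 31. At Q = 31 the demand price is (276 - 31)/7 = 35 and the supply price is (3 + 31)/2 = 17.
Deadweight loss = ½ · (35 - 17) · (59 - 31) = ½ · 18 · 28 = 252.

252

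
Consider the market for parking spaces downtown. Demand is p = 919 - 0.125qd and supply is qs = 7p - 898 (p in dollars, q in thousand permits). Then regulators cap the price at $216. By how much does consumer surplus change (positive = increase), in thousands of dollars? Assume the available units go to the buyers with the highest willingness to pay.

-136564.25

Rearranging demand gives qd = 7352 - 8p. Equilibrium: 7352 - 8p = 7p - 898, so 8250 = 15p and p* = 550, q* = 2952.
The ceiling of 216 is below the equilibrium price 550, so it binds.
At p = 216: qd = 7352 - 8·216 = 5624 and qs = 7·216 - 898 = 614.
Consumer surplus without the control is ½ · (919 - 550) · 2952 = 544644.
With the ceiling, 614 units are sold at 216 (assume they go to the highest-value buyers). The demand price at q = 614 is 842.25, so CS = ½ · [(919 - 216) + (842.25 - 216)] · 614 = 408079.75.
Change in consumer surplus = 408079.75 - 544644 = -136564.25.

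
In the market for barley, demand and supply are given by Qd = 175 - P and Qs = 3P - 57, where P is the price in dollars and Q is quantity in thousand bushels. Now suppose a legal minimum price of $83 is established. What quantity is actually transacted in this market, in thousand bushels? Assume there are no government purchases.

92

Equilibrium: 175 - P = 3P - 57, so 232 = 4P and P* = 58, Q* = 117.
Since 83 > 58, the floor is binding.
At P = 83: Qd = 175 - 83 = 92 and Qs = 3·83 - 57 = 192.
The quantity actually transacted is the short side, demand: 92.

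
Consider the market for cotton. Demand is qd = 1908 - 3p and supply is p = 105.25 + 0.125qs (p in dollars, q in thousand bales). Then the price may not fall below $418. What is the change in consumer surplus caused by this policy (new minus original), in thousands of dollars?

-152208

Rearranging supply gives qs = 8p - 842. Setting quantity demanded equal to quantity supplied, 1908 - 3p = 8p - 842, gives p* = 250 and q* = 1158.
The floor of 418 is above the equilibrium price 250, so it binds.
At p = 418: qd = 1908 - 3·418 = 654 and qs = 8·418 - 842 = 2502.
Consumer surplus without the control is ½ · (636 - 250) · 1158 = 223494.
With the floor, consumers buy 654 units at 418, so CS = ½ · (636 - 418) · 654 = 71286.
Change in consumer surplus = 71286 - 223494 = -152208.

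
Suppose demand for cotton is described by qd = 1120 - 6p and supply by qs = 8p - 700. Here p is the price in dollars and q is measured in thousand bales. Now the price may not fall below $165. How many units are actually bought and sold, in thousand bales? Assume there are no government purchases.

In a free market, 1120 - 6p = 8p - 700 gives the equilibrium p* = 130, q* = 340.
The floor of 165 is above the equilibrium price 130, so it binds.
At p = 165: qd = 1120 - 6·165 = 130 and qs = 8·165 - 700 = 620.
The quantity actually transacted is the short side, demand: 130.

130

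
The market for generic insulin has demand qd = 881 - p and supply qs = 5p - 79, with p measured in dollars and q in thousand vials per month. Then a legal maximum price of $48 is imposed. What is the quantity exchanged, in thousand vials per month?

161

Setting quantity demanded equal to quantity supplied, 881 - p = 5p - 79, gives p* = 160 and q* = 721.
Since 48 < 160, the ceiling is binding.
At p = 48: qd = 881 - 48 = 833 and qs = 5·48 - 79 = 161.
The quantity actually transacted is the short side, supply: 161.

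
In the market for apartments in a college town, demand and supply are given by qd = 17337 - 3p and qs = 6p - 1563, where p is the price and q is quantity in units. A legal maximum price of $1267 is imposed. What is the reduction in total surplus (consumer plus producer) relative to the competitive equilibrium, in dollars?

6245001

Setting quantity demanded equal to quantity supplied, 17337 - 3p = 6p - 1563, gives p* = 2100 and q* = 11037.
Because the ceiling (1267) lies below the market-clearing price, it is binding.
At p = 1267: qd = 17337 - 3·1267 = 13536 and qs = 6·1267 - 1563 = 6039.
Quantity traded falls to 6039. At q = 6039 the demand price is (17337 - 6039)/3 = 3766 and the supply price is (1563 + 6039)/6 = 1267.
Deadweight loss = ½ · (3766 - 1267) · (11037 - 6039) = ½ · 2499 · 4998 = 6245001.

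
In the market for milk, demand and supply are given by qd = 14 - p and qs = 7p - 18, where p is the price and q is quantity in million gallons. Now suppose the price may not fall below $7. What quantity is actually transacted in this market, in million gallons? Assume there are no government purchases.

7

Equilibrium: 14 - p = 7p - 18, so 32 = 8p and p* = 4, q* = 10.
Because the floor (7) lies above the market-clearing price, it is binding.
At p = 7: qd = 14 - 7 = 7 and qs = 7·7 - 18 = 31.
The quantity actually transacted is the short side, demand: 7.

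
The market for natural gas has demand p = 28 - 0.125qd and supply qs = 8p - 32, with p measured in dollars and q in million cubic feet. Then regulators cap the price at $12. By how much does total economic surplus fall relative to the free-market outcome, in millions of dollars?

Rearranging demand gives qd = 224 - 8p. Without the control the market clears where 224 - 8p = 8p - 32, i.e. p* = 16 and q* = 96.
Since 12 < 16, the ceiling is binding.
At p = 12: qd = 224 - 8·12 = 128 and qs = 8·12 - 32 = 64.
Quantity traded falls to 64. At q = 64 the demand price is (224 - 64)/8 = 20 and the supply price is (32 + 64)/8 = 12.
Deadweight loss = ½ · (20 - 12) · (96 - 64) = ½ · 8 · 32 = 128.

128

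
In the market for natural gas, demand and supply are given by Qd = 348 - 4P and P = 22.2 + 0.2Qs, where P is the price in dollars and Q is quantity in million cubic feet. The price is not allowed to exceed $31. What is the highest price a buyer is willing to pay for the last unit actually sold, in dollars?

Rearranging supply gives Qs = 5P - 111. Without the control the market clears where 348 - 4P = 5P - 111, i.e. P* = 51 and Q* = 144.
The ceiling of 31 is below the equilibrium price 51, so it binds.
At P = 31: Qd = 348 - 4·31 = 224 and Qs = 5·31 - 111 = 44.
Only 44 units reach the market. On the demand curve, the marginal buyer's willingness to pay at Q = 44 is (348 - 44)/4 = 76.

76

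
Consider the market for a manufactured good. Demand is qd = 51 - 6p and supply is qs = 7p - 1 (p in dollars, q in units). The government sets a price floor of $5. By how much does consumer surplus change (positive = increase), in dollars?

Setting quantity demanded equal to quantity supplied, 51 - 6p = 7p - 1, gives p* = 4 and q* = 27.
Because the floor (5) lies above the market-clearing price, it is binding.
At p = 5: qd = 51 - 6·5 = 21 and qs = 7·5 - 1 = 34.
Consumer surplus without the control is ½ · (8.5 - 4) · 27 = 60.75.
With the floor, consumers buy 21 units at 5, so CS = ½ · (8.5 - 5) · 21 = 36.75.
Change in consumer surplus = 36.75 - 60.75 = -24.

-24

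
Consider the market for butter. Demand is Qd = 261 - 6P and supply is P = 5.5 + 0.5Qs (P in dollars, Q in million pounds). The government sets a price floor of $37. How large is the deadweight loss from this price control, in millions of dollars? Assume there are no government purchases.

108

Rearranging supply gives Qs = 2P - 11. In a free market, 261 - 6P = 2P - 11 gives the equilibrium P* = 34, Q* = 57.
Because the floor (37) lies above the market-clearing price, it is binding.
At P = 37: Qd = 261 - 6·37 = 39 and Qs = 2·37 - 11 = 63.
Quantity traded falls to 39. At Q = 39 the demand price is (261 - 39)/6 = 37 and the supply price is (11 + 39)/2 = 25.
Deadweight loss = ½ · (37 - 25) · (57 - 39) = ½ · 12 · 18 = 108.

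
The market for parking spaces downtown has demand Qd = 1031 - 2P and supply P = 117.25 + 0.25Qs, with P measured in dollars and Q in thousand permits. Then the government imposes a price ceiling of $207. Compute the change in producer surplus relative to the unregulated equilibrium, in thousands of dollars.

Rearranging supply gives Qs = 4P - 469. In a free market, 1031 - 2P = 4P - 469 gives the equilibrium P* = 250, Q* = 531.
Because the ceiling (207) lies below the market-clearing price, it is binding.
At P = 207: Qd = 1031 - 2·207 = 617 and Qs = 4·207 - 469 = 359.
Producer surplus without the control is ½ · (250 - 117.25) · 531 = 35245.125.
With the ceiling, producers sell 359 units at 207, so PS = ½ · (207 - 117.25) · 359 = 16110.125.
Change in producer surplus = 16110.125 - 35245.125 = -19135.

-19135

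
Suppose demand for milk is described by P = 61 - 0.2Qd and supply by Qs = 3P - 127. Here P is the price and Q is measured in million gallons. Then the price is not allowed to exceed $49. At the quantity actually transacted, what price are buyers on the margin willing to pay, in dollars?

Rearranging demand gives Qd = 305 - 5P. Setting quantity demanded equal to quantity supplied, 305 - 5P = 3P - 127, gives P* = 54 and Q* = 35.
Since 49 < 54, the ceiling is binding.
At P = 49: Qd = 305 - 5·49 = 60 and Qs = 3·49 - 127 = 20.
Only 20 units reach the market. On the demand curve, the marginal buyer's willingness to pay at Q = 20 is (305 - 20)/5 = 57.

57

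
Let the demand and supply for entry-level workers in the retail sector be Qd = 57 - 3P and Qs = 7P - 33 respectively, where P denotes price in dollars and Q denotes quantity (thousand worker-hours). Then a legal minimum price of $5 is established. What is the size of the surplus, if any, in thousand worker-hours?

0

Equilibrium: 57 - 3P = 7P - 33, so 90 = 10P and P* = 9, Q* = 30.
The floor of 5 is below the equilibrium price 9, so it is not binding; the market clears at P* = 9, Q* = 30.
Since the control does not bind, there is no surplus.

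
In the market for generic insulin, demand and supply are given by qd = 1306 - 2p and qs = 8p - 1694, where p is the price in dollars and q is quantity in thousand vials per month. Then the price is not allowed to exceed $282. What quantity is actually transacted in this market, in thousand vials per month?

562

Equilibrium: 1306 - 2p = 8p - 1694, so 3000 = 10p and p* = 300, q* = 706.
Because the ceiling (282) lies below the market-clearing price, it is binding.
At p = 282: qd = 1306 - 2·282 = 742 and qs = 8·282 - 1694 = 562.
The quantity actually transacted is the short side, supply: 562.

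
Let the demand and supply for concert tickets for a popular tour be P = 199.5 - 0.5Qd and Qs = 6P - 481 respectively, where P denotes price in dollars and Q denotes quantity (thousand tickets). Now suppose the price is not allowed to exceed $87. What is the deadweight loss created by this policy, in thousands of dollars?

6348

Rearranging demand gives Qd = 399 - 2P. Equilibrium: 399 - 2P = 6P - 481, so 880 = 8P and P* = 110, Q* = 179.
Because the ceiling (87) lies below the market-clearing price, it is binding.
At P = 87: Qd = 399 - 2·87 = 225 and Qs = 6·87 - 481 = 41.
Quantity traded falls to 41. At Q = 41 the demand price is (399 - 41)/2 = 179 and the supply price is (481 + 41)/6 = 87.
Deadweight loss = ½ · (179 - 87) · (179 - 41) = ½ · 92 · 138 = 6348.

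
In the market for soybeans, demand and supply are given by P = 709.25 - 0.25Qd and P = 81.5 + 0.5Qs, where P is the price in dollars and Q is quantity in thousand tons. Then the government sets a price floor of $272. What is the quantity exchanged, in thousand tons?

837

Rearranging demand gives Qd = 2837 - 4P; rearranging supply gives Qs = 2P - 163. In a free market, 2837 - 4P = 2P - 163 gives the equilibrium P* = 500, Q* = 837.
Since 272 is below P* = 500, the floor does not bind and the free-market outcome prevails.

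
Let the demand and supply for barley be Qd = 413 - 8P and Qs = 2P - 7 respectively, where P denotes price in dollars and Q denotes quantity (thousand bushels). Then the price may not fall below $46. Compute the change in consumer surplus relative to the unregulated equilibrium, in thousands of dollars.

Without the control the market clears where 413 - 8P = 2P - 7, i.e. P* = 42 and Q* = 77.
Because the floor (46) lies above the market-clearing price, it is binding.
At P = 46: Qd = 413 - 8·46 = 45 and Qs = 2·46 - 7 = 85.
Consumer surplus without the control is ½ · (51.625 - 42) · 77 = 370.5625.
With the floor, consumers buy 45 units at 46, so CS = ½ · (51.625 - 46) · 45 = 126.5625.
Change in consumer surplus = 126.5625 - 370.5625 = -244.

-244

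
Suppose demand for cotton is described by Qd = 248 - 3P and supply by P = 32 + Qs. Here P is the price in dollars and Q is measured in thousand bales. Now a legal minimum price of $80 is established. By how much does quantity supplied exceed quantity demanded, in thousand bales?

Rearranging supply gives Qs = P - 32. Setting quantity demanded equal to quantity supplied, 248 - 3P = P - 32, gives P* = 70 and Q* = 38.
Because the floor (80) lies above the market-clearing price, it is binding.
At P = 80: Qd = 248 - 3·80 = 8 and Qs = 80 - 32 = 48.
Surplus = Qs - Qd = 48 - 8 = 40.

40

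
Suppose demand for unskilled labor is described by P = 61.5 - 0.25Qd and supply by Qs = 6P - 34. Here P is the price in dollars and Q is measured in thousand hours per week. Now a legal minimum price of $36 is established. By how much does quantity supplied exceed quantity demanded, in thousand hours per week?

80

Rearranging demand gives Qd = 246 - 4P. Equilibrium: 246 - 4P = 6P - 34, so 280 = 10P and P* = 28, Q* = 134.
The floor of 36 is above the equilibrium price 28, so it binds.
At P = 36: Qd = 246 - 4·36 = 102 and Qs = 6·36 - 34 = 182.
Surplus = Qs - Qd = 182 - 102 = 80.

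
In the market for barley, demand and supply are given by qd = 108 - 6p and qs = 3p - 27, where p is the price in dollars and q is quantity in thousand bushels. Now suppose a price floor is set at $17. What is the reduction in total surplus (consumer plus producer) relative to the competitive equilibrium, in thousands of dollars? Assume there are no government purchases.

36

In a free market, 108 - 6p = 3p - 27 gives the equilibrium p* = 15, q* = 18.
Since 17 > 15, the floor is binding.
At p = 17: qd = 108 - 6·17 = 6 and qs = 3·17 - 27 = 24.
Quantity traded falls to 6. At q = 6 the demand price is (108 - 6)/6 = 17 and the supply price is (27 + 6)/3 = 11.
Deadweight loss = ½ · (17 - 11) · (18 - 6) = ½ · 6 · 12 = 36.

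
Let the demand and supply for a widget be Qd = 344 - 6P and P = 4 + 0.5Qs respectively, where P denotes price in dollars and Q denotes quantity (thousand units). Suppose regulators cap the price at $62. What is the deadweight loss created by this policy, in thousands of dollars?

Rearranging supply gives Qs = 2P - 8. Setting quantity demanded equal to quantity supplied, 344 - 6P = 2P - 8, gives P* = 44 and Q* = 80.
Since 62 is above P* = 44, the ceiling does not bind and the free-market outcome prevails.
Since the control does not bind, no trades are prevented and deadweight loss is zero.

0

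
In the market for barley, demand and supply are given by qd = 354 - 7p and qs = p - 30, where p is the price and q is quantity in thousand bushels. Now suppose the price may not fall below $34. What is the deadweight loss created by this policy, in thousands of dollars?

Setting quantity demanded equal to quantity supplied, 354 - 7p = p - 30, gives p* = 48 and q* = 18.
The floor of 34 is below the equilibrium price 48, so it is not binding; the market clears at p* = 48, q* = 18.
Since the control does not bind, no trades are prevented and deadweight loss is zero.

0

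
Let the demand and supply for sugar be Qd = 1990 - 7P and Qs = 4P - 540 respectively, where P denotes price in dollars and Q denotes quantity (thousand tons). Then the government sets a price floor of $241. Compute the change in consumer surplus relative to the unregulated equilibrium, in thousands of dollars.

-3756.5

Without the control the market clears where 1990 - 7P = 4P - 540, i.e. P* = 230 and Q* = 380.
Because the floor (241) lies above the market-clearing price, it is binding.
At P = 241: Qd = 1990 - 7·241 = 303 and Qs = 4·241 - 540 = 424.
Consumer surplus without the control is ½ · (1990/7 - 230) · 380 = 72200/7.
With the floor, consumers buy 303 units at 241, so CS = ½ · (1990/7 - 241) · 303 = 91809/14.
Change in consumer surplus = 91809/14 - 72200/7 = -3756.5.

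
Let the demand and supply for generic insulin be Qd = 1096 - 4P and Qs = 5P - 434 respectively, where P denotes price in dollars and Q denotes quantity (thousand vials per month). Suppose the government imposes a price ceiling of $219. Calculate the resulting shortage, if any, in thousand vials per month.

In a free market, 1096 - 4P = 5P - 434 gives the equilibrium P* = 170, Q* = 416.
The ceiling of 219 is above the equilibrium price 170, so it is not binding; the market clears at P* = 170, Q* = 416.
Since the control does not bind, there is no shortage.

0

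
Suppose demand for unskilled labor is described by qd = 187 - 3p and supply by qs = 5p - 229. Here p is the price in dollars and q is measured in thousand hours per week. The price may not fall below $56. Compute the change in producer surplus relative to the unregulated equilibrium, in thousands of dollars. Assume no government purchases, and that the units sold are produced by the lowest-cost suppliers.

61.6

Without the control the market clears where 187 - 3p = 5p - 229, i.e. p* = 52 and q* = 31.
The floor of 56 is above the equilibrium price 52, so it binds.
At p = 56: qd = 187 - 3·56 = 19 and qs = 5·56 - 229 = 51.
Producer surplus without the control is ½ · (52 - 45.8) · 31 = 96.1.
With the floor, 19 units are sold at 56. The supply price at q = 19 is 49.6, so PS = ½ · [(56 - 45.8) + (56 - 49.6)] · 19 = 157.7.
Change in producer surplus = 157.7 - 96.1 = 61.6.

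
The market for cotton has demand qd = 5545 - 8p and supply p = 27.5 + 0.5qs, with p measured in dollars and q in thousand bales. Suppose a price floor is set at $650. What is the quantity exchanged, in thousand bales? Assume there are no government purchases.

Rearranging supply gives qs = 2p - 55. Equilibrium: 5545 - 8p = 2p - 55, so 5600 = 10p and p* = 560, q* = 1065.
Since 650 > 560, the floor is binding.
At p = 650: qd = 5545 - 8·650 = 345 and qs = 2·650 - 55 = 1245.
The quantity actually transacted is the short side, demand: 345.

345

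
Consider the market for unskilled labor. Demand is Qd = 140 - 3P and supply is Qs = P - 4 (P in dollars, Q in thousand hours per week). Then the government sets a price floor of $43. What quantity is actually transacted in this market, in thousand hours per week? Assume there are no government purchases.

11

Equilibrium: 140 - 3P = P - 4, so 144 = 4P and P* = 36, Q* = 32.
The floor of 43 is above the equilibrium price 36, so it binds.
At P = 43: Qd = 140 - 3·43 = 11 and Qs = 43 - 4 = 39.
The quantity actually transacted is the short side, demand: 11.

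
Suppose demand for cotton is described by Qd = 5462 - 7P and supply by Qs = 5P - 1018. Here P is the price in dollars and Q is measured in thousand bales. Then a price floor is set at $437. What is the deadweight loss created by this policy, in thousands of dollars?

0

Without the control the market clears where 5462 - 7P = 5P - 1018, i.e. P* = 540 and Q* = 1682.
The floor of 437 is below the equilibrium price 540, so it is not binding; the market clears at P* = 540, Q* = 1682.
Since the control does not bind, no trades are prevented and deadweight loss is zero.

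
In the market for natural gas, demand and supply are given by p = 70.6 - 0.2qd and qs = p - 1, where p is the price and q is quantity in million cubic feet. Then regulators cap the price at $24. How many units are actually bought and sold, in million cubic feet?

23

Rearranging demand gives qd = 353 - 5p. Without the control the market clears where 353 - 5p = p - 1, i.e. p* = 59 and q* = 58.
The ceiling of 24 is below the equilibrium price 59, so it binds.
At p = 24: qd = 353 - 5·24 = 233 and qs = 24 - 1 = 23.
The quantity actually transacted is the short side, supply: 23.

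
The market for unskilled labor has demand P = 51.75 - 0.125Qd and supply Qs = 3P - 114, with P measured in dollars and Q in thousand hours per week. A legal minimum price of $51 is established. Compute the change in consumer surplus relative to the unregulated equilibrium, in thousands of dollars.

-54

Rearranging demand gives Qd = 414 - 8P. Equilibrium: 414 - 8P = 3P - 114, so 528 = 11P and P* = 48, Q* = 30.
Because the floor (51) lies above the market-clearing price, it is binding.
At P = 51: Qd = 414 - 8·51 = 6 and Qs = 3·51 - 114 = 39.
Consumer surplus without the control is ½ · (51.75 - 48) · 30 = 56.25.
With the floor, consumers buy 6 units at 51, so CS = ½ · (51.75 - 51) · 6 = 2.25.
Change in consumer surplus = 2.25 - 56.25 = -54.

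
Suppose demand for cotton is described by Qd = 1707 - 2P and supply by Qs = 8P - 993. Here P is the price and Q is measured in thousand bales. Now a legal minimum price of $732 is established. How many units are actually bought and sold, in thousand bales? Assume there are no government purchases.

Setting quantity demanded equal to quantity supplied, 1707 - 2P = 8P - 993, gives P* = 270 and Q* = 1167.
The floor of 732 is above the equilibrium price 270, so it binds.
At P = 732: Qd = 1707 - 2·732 = 243 and Qs = 8·732 - 993 = 4863.
The quantity actually transacted is the short side, demand: 243.

243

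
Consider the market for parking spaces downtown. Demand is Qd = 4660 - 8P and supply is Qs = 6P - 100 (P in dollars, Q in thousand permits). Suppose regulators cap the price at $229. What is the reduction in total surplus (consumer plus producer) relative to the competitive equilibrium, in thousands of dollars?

Without the control the market clears where 4660 - 8P = 6P - 100, i.e. P* = 340 and Q* = 1940.
Because the ceiling (229) lies below the market-clearing price, it is binding.
At P = 229: Qd = 4660 - 8·229 = 2828 and Qs = 6·229 - 100 = 1274.
Quantity traded falls to 1274. At Q = 1274 the demand price is (4660 - 1274)/8 = 423.25 and the supply price is (100 + 1274)/6 = 229.
Deadweight loss = ½ · (423.25 - 229) · (1940 - 1274) = ½ · 194.25 · 666 = 64685.25.

64685.25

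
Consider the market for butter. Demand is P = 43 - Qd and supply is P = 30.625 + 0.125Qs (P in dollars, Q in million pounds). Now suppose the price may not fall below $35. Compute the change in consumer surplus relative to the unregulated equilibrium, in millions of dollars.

-28.5

Rearranging demand gives Qd = 43 - P; rearranging supply gives Qs = 8P - 245. In a free market, 43 - P = 8P - 245 gives the equilibrium P* = 32, Q* = 11.
The floor of 35 is above the equilibrium price 32, so it binds.
At P = 35: Qd = 43 - 35 = 8 and Qs = 8·35 - 245 = 35.
Consumer surplus without the control is ½ · (43 - 32) · 11 = 60.5.
With the floor, consumers buy 8 units at 35, so CS = ½ · (43 - 35) · 8 = 32.
Change in consumer surplus = 32 - 60.5 = -28.5.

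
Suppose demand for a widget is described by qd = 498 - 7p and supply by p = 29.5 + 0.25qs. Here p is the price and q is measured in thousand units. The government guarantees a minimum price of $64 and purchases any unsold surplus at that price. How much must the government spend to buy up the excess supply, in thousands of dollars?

Rearranging supply gives qs = 4p - 118. Without the control the market clears where 498 - 7p = 4p - 118, i.e. p* = 56 and q* = 106.
Since 64 > 56, the floor is binding.
At p = 64: qd = 498 - 7·64 = 50 and qs = 4·64 - 118 = 138.
Surplus = qs - qd = 88.
Government expenditure = surplus × support price = 88 × 64 = 5632.

5632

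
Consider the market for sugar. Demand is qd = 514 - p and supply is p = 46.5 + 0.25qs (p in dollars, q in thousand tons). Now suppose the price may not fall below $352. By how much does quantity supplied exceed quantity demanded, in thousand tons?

Rearranging supply gives qs = 4p - 186. In a free market, 514 - p = 4p - 186 gives the equilibrium p* = 140, q* = 374.
Because the floor (352) lies above the market-clearing price, it is binding.
At p = 352: qd = 514 - 352 = 162 and qs = 4·352 - 186 = 1222.
Surplus = qs - qd = 1222 - 162 = 1060.

1060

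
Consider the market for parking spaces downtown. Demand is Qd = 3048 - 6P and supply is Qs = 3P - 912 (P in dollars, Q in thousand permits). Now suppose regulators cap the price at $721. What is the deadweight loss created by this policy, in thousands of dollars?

0

Equilibrium: 3048 - 6P = 3P - 912, so 3960 = 9P and P* = 440, Q* = 408.
Since 721 is above P* = 440, the ceiling does not bind and the free-market outcome prevails.
Since the control does not bind, no trades are prevented and deadweight loss is zero.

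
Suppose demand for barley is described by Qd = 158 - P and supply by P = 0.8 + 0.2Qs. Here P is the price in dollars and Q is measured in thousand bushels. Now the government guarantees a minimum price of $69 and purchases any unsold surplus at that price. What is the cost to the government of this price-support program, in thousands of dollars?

17388

Rearranging supply gives Qs = 5P - 4. Without the control the market clears where 158 - P = 5P - 4, i.e. P* = 27 and Q* = 131.
Since 69 > 27, the floor is binding.
At P = 69: Qd = 158 - 69 = 89 and Qs = 5·69 - 4 = 341.
Surplus = Qs - Qd = 252.
Government expenditure = surplus × support price = 252 × 69 = 17388.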